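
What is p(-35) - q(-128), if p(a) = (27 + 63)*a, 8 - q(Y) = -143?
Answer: -3301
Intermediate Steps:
q(Y) = 151 (q(Y) = 8 - 1*(-143) = 8 + 143 = 151)
p(a) = 90*a
p(-35) - q(-128) = 90*(-35) - 1*151 = -3150 - 151 = -3301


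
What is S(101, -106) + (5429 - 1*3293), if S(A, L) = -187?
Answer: 1949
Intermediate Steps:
S(101, -106) + (5429 - 1*3293) = -187 + (5429 - 1*3293) = -187 + (5429 - 3293) = -187 + 2136 = 1949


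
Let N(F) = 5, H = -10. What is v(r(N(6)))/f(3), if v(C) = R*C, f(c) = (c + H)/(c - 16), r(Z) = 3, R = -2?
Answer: -78/7 ≈ -11.143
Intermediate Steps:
f(c) = (-10 + c)/(-16 + c) (f(c) = (c - 10)/(c - 16) = (-10 + c)/(-16 + c))
v(C) = -2*C
v(r(N(6)))/f(3) = (-2*3)/(((-10 + 3)/(-16 + 3))) = -6/(-7/(-13)) = -6/((-1/13*(-7))) = -6/7/13 = -6*13/7 = -78/7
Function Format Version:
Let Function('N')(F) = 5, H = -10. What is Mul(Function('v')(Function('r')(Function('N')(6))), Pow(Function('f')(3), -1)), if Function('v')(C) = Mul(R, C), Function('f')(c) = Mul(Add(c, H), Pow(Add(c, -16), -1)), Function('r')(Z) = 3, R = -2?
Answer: Rational(-78, 7) ≈ -11.143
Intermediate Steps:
Function('f')(c) = Mul(Pow(Add(-16, c), -1), Add(-10, c)) (Function('f')(c) = Mul(Add(c, -10), Pow(Add(c, -16), -1)) = Mul(Add(-10, c), Pow(Add(-16, c), -1)) = Mul(Pow(Add(-16, c), -1), Add(-10, c)))
Function('v')(C) = Mul(-2, C)
Mul(Function('v')(Function('r')(Function('N')(6))), Pow(Function('f')(3), -1)) = Mul(Mul(-2, 3), Pow(Mul(Pow(Add(-16, 3), -1), Add(-10, 3)), -1)) = Mul(-6, Pow(Mul(Pow(-13, -1), -7), -1)) = Mul(-6, Pow(Mul(Rational(-1, 13), -7), -1)) = Mul(-6, Pow(Rational(7, 13), -1)) = Mul(-6, Rational(13, 7)) = Rational(-78, 7)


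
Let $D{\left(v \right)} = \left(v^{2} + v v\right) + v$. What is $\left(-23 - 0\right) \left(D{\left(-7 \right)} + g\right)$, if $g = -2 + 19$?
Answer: $-2484$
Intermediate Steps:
$g = 17$
$D{\left(v \right)} = v + 2 v^{2}$ ($D{\left(v \right)} = \left(v^{2} + v^{2}\right) + v = 2 v^{2} + v = v + 2 v^{2}$)
$\left(-23 - 0\right) \left(D{\left(-7 \right)} + g\right) = \left(-23 - 0\right) \left(- 7 \left(1 + 2 \left(-7\right)\right) + 17\right) = \left(-23 + 0\right) \left(- 7 \left(1 - 14\right) + 17\right) = - 23 \left(\left(-7\right) \left(-13\right) + 17\right) = - 23 \left(91 + 17\right) = \left(-23\right) 108 = -2484$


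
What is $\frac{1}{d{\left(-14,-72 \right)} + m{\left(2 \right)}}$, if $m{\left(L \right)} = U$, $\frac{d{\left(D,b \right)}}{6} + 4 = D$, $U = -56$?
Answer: $- \frac{1}{164} \approx -0.0060976$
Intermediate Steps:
$d{\left(D,b \right)} = -24 + 6 D$
$m{\left(L \right)} = -56$
$\frac{1}{d{\left(-14,-72 \right)} + m{\left(2 \right)}} = \frac{1}{\left(-24 + 6 \left(-14\right)\right) - 56} = \frac{1}{\left(-24 - 84\right) - 56} = \frac{1}{-108 - 56} = \frac{1}{-164} = - \frac{1}{164}$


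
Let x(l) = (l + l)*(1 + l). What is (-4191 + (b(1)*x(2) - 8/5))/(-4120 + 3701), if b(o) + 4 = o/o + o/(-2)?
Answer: 21173/2095 ≈ 10.106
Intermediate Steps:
x(l) = 2*l*(1 + l) (x(l) = (2*l)*(1 + l) = 2*l*(1 + l))
b(o) = -3 - o/2 (b(o) = -4 + (o/o + o/(-2)) = -4 + (1 + o*(-½)) = -4 + (1 - o/2) = -3 - o/2)
(-4191 + (b(1)*x(2) - 8/5))/(-4120 + 3701) = (-4191 + ((-3 - ½*1)*(2*2*(1 + 2)) - 8/5))/(-4120 + 3701) = (-4191 + ((-3 - ½)*(2*2*3) - 8*⅕))/(-419) = (-4191 + (-7/2*12 - 8/5))*(-1/419) = (-4191 + (-42 - 8/5))*(-1/419) = (-4191 - 218/5)*(-1/419) = -21173/5*(-1/419) = 21173/2095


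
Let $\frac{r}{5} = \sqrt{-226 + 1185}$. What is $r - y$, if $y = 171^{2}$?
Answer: $-29241 + 5 \sqrt{959} \approx -29086.0$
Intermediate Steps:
$y = 29241$
$r = 5 \sqrt{959}$ ($r = 5 \sqrt{-226 + 1185} = 5 \sqrt{959} \approx 154.84$)
$r - y = 5 \sqrt{959} - 29241 = -29241 + 5 \sqrt{959}$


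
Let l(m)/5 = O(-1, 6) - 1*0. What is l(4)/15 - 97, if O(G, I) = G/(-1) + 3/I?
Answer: -193/2 ≈ -96.500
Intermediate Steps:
O(G, I) = -G + 3/I (O(G, I) = G*(-1) + 3/I = -G + 3/I)
l(m) = 15/2 (l(m) = 5*((-1*(-1) + 3/6) - 1*0) = 5*((1 + 3*(⅙)) + 0) = 5*((1 + ½) + 0) = 5*(3/2 + 0) = 5*(3/2) = 15/2)
l(4)/15 - 97 = (15/2)/15 - 97 = (1/15)*(15/2) - 97 = ½ - 97 = -193/2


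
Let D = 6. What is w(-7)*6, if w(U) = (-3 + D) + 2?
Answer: 30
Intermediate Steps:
w(U) = 5 (w(U) = (-3 + 6) + 2 = 3 + 2 = 5)
w(-7)*6 = 5*6 = 30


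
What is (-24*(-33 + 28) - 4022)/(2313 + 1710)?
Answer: -3902/4023 ≈ -0.96992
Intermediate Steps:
(-24*(-33 + 28) - 4022)/(2313 + 1710) = (-24*(-5) - 4022)/4023 = (120 - 4022)*(1/4023) = -3902*1/4023 = -3902/4023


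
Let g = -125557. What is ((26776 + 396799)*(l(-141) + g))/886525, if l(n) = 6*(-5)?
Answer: -2127820541/35461 ≈ -60005.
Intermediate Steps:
l(n) = -30
((26776 + 396799)*(l(-141) + g))/886525 = ((26776 + 396799)*(-30 - 125557))/886525 = (423575*(-125587))*(1/886525) = -53195513525*1/886525 = -2127820541/35461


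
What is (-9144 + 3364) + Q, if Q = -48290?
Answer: -54070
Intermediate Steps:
(-9144 + 3364) + Q = (-9144 + 3364) - 48290 = -5780 - 48290 = -54070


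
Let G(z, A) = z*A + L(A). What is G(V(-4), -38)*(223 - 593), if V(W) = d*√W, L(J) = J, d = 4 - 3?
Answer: 14060 + 28120*I ≈ 14060.0 + 28120.0*I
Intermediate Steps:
d = 1
V(W) = √W (V(W) = 1*√W = √W)
G(z, A) = A + A*z (G(z, A) = z*A + A = A*z + A = A + A*z)
G(V(-4), -38)*(223 - 593) = (-38*(1 + √(-4)))*(223 - 593) = -38*(1 + 2*I)*(-370) = (-38 - 76*I)*(-370) = 14060 + 28120*I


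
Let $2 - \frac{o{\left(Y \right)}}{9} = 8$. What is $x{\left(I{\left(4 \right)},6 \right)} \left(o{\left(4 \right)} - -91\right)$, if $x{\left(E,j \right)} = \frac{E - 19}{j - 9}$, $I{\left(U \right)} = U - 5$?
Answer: $\frac{740}{3} \approx 246.67$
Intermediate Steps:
$o{\left(Y \right)} = -54$ ($o{\left(Y \right)} = 18 - 72 = -54$)
$I{\left(U \right)} = -5 + U$
$x{\left(E,j \right)} = \frac{-19 + E}{-9 + j}$
$x{\left(I{\left(4 \right)},6 \right)} \left(o{\left(4 \right)} - -91\right) = \frac{-19 + \left(-5 + 4\right)}{-9 + 6} \left(-54 - -91\right) = \frac{-19 - 1}{-3} \left(-54 + 91\right) = \left(- \frac{1}{3}\right) \left(-20\right) 37 = \frac{20}{3} \cdot 37 = \frac{740}{3}$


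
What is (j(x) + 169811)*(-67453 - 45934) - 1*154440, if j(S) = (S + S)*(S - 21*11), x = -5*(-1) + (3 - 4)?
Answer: -19048603505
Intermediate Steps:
x = 4 (x = 5 - 1 = 4)
j(S) = 2*S*(-231 + S) (j(S) = (2*S)*(S - 231) = (2*S)*(-231 + S) = 2*S*(-231 + S))
(j(x) + 169811)*(-67453 - 45934) - 1*154440 = (2*4*(-231 + 4) + 169811)*(-67453 - 45934) - 1*154440 = (2*4*(-227) + 169811)*(-113387) - 154440 = (-1816 + 169811)*(-113387) - 154440 = 167995*(-113387) - 154440 = -19048449065 - 154440 = -19048603505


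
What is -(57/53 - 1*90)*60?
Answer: 282780/53 ≈ 5335.5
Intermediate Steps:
-(57/53 - 1*90)*60 = -(57*(1/53) - 90)*60 = -(57/53 - 90)*60 = -(-4713)*60/53 = -1*(-282780/53) = 282780/53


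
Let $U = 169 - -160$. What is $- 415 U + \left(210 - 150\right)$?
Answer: $-136475$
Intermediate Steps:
$U = 329$ ($U = 169 + 160 = 329$)
$- 415 U + \left(210 - 150\right) = \left(-415\right) 329 + \left(210 - 150\right) = -136535 + 60 = -136475$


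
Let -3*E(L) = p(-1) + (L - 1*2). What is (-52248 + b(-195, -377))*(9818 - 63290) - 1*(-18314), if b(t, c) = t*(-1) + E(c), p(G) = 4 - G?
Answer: 2776730154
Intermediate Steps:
E(L) = -1 - L/3 (E(L) = -((4 - 1*(-1)) + (L - 1*2))/3 = -((4 + 1) + (L - 2))/3 = -(5 + (-2 + L))/3 = -(3 + L)/3 = -1 - L/3)
b(t, c) = -1 - t - c/3 (b(t, c) = t*(-1) + (-1 - c/3) = -t + (-1 - c/3) = -1 - t - c/3)
(-52248 + b(-195, -377))*(9818 - 63290) - 1*(-18314) = (-52248 + (-1 - 1*(-195) - 1/3*(-377)))*(9818 - 63290) - 1*(-18314) = (-52248 + (-1 + 195 + 377/3))*(-53472) + 18314 = (-52248 + 959/3)*(-53472) + 18314 = -155785/3*(-53472) + 18314 = 2776711840 + 18314 = 2776730154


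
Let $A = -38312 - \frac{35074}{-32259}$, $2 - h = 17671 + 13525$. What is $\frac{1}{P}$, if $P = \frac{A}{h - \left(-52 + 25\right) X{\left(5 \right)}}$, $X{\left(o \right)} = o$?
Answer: $\frac{1001932281}{1235871734} \approx 0.81071$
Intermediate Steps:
$h = -31194$ ($h = 2 - \left(17671 + 13525\right) = 2 - 31196 = -31194$)
$A = - \frac{1235871734}{32259}$ ($A = -38312 - 35074 \left(- \frac{1}{32259}\right) = -38312 - - \frac{35074}{32259} = -38312 + \frac{35074}{32259} = - \frac{1235871734}{32259} \approx -38311.0$)
$P = \frac{1235871734}{1001932281}$ ($P = - \frac{1235871734}{32259 \left(-31194 - \left(-52 + 25\right) 5\right)} = - \frac{1235871734}{32259 \left(-31194 - \left(-27\right) 5\right)} = - \frac{1235871734}{32259 \left(-31194 - -135\right)} = - \frac{1235871734}{32259 \left(-31194 + 135\right)} = - \frac{1235871734}{32259 \left(-31059\right)} = \left(- \frac{1235871734}{32259}\right) \left(- \frac{1}{31059}\right) = \frac{1235871734}{1001932281} \approx 1.2335$)
$\frac{1}{P} = \frac{1}{\frac{1235871734}{1001932281}} = \frac{1001932281}{1235871734}$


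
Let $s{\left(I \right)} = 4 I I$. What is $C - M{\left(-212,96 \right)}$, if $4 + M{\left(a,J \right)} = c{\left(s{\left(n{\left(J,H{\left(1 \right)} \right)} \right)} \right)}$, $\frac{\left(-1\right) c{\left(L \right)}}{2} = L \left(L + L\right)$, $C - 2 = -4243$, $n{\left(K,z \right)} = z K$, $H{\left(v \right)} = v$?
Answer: $5435813747$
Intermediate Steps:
$n{\left(K,z \right)} = K z$
$C = -4241$ ($C = 2 - 4243 = -4241$)
$s{\left(I \right)} = 4 I^{2}$
$c{\left(L \right)} = - 4 L^{2}$ ($c{\left(L \right)} = - 2 L \left(L + L\right) = - 2 L 2 L = - 2 \cdot 2 L^{2} = - 4 L^{2}$)
$M{\left(a,J \right)} = -4 - 64 J^{4}$ ($M{\left(a,J \right)} = -4 - 4 \left(4 \left(J 1\right)^{2}\right)^{2} = -4 - 4 \left(4 J^{2}\right)^{2} = -4 - 4 \cdot 16 J^{4} = -4 - 64 J^{4}$)
$C - M{\left(-212,96 \right)} = -4241 - \left(-4 - 64 \cdot 96^{4}\right) = -4241 - \left(-4 - 5435817984\right) = -4241 - -5435817988 = -4241 + 5435817988 = 5435813747$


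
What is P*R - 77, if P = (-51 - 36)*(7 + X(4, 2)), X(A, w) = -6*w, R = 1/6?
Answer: -9/2 ≈ -4.5000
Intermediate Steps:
R = ⅙ ≈ 0.16667
P = 435 (P = (-51 - 36)*(7 - 6*2) = -87*(7 - 12) = -87*(-5) = 435)
P*R - 77 = 435*(⅙) - 77 = 145/2 - 77 = -9/2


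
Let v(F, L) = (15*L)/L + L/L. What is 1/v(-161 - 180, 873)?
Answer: 1/16 ≈ 0.062500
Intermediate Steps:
v(F, L) = 16 (v(F, L) = 15 + 1 = 16)
1/v(-161 - 180, 873) = 1/16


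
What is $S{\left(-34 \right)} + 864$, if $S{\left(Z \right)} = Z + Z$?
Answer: $796$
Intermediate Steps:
$S{\left(Z \right)} = 2 Z$
$S{\left(-34 \right)} + 864 = 2 \left(-34\right) + 864 = -68 + 864 = 796$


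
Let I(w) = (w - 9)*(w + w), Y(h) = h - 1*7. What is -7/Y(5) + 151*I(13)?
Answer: 31415/2 ≈ 15708.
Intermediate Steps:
Y(h) = -7 + h (Y(h) = h - 7 = -7 + h)
I(w) = 2*w*(-9 + w) (I(w) = (-9 + w)*(2*w) = 2*w*(-9 + w))
-7/Y(5) + 151*I(13) = -7/(-7 + 5) + 151*(2*13*(-9 + 13)) = -7/(-2) + 151*(2*13*4) = -7*(-½) + 151*104 = 7/2 + 15704 = 31415/2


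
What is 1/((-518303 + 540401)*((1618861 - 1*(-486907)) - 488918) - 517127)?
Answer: 1/35728634173 ≈ 2.7989e-11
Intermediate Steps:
1/((-518303 + 540401)*((1618861 - 1*(-486907)) - 488918) - 517127) = 1/(22098*((1618861 + 486907) - 488918) - 517127) = 1/(22098*(2105768 - 488918) - 517127) = 1/(22098*1616850 - 517127) = 1/(35729151300 - 517127) = 1/35728634173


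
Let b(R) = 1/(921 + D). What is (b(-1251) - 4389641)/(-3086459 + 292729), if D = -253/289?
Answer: 1167275775867/742897506680 ≈ 1.5712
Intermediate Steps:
D = -253/289 (D = -253*1/289 = -253/289 ≈ -0.87543)
b(R) = 289/265916 (b(R) = 1/(921 - 253/289) = 1/(265916/289) = 289/265916)
(b(-1251) - 4389641)/(-3086459 + 292729) = (289/265916 - 4389641)/(-3086459 + 292729) = -1167275775867/265916/(-2793730) = -1167275775867/265916*(-1/2793730) = 1167275775867/742897506680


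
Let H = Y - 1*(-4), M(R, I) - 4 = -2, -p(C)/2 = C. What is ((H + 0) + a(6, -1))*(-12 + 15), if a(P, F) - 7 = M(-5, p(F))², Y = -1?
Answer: 42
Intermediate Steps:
p(C) = -2*C
M(R, I) = 2 (M(R, I) = 4 - 2 = 2)
a(P, F) = 11 (a(P, F) = 7 + 2² = 7 + 4 = 11)
H = 3 (H = -1 - 1*(-4) = -1 + 4 = 3)
((H + 0) + a(6, -1))*(-12 + 15) = ((3 + 0) + 11)*(-12 + 15) = (3 + 11)*3 = 14*3 = 42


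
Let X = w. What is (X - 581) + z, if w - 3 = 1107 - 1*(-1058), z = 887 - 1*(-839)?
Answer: 3313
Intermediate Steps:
z = 1726 (z = 887 + 839 = 1726)
w = 2168 (w = 3 + (1107 - 1*(-1058)) = 3 + (1107 + 1058) = 3 + 2165 = 2168)
X = 2168
(X - 581) + z = (2168 - 581) + 1726 = 1587 + 1726 = 3313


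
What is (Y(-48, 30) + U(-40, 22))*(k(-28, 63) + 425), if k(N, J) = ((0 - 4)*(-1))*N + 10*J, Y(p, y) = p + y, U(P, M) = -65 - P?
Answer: -40549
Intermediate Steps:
k(N, J) = 4*N + 10*J (k(N, J) = (-4*(-1))*N + 10*J = 4*N + 10*J)
(Y(-48, 30) + U(-40, 22))*(k(-28, 63) + 425) = ((-48 + 30) + (-65 - 1*(-40)))*((4*(-28) + 10*63) + 425) = (-18 + (-65 + 40))*((-112 + 630) + 425) = (-18 - 25)*(518 + 425) = -43*943 = -40549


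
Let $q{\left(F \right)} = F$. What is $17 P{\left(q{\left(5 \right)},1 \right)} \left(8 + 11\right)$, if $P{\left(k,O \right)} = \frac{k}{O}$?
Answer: $1615$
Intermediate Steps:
$17 P{\left(q{\left(5 \right)},1 \right)} \left(8 + 11\right) = 17 \cdot \frac{5}{1} \left(8 + 11\right) = 17 \cdot 5 \cdot 1 \cdot 19 = 17 \cdot 5 \cdot 19 = 85 \cdot 19 = 1615$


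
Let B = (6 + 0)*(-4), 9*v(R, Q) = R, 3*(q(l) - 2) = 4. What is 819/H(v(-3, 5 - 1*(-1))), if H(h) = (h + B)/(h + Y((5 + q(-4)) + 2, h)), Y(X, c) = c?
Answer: 1638/73 ≈ 22.438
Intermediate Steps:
q(l) = 10/3 (q(l) = 2 + (⅓)*4 = 2 + 4/3 = 10/3)
v(R, Q) = R/9
B = -24 (B = 6*(-4) = -24)
H(h) = (-24 + h)/(2*h) (H(h) = (h - 24)/(h + h) = (-24 + h)/((2*h)) = (-24 + h)*(1/(2*h)) = (-24 + h)/(2*h))
819/H(v(-3, 5 - 1*(-1))) = 819/(((-24 + (⅑)*(-3))/(2*(((⅑)*(-3)))))) = 819/(((-24 - ⅓)/(2*(-⅓)))) = 819/(((½)*(-3)*(-73/3))) = 819/(73/2) = 819*(2/73) = 1638/73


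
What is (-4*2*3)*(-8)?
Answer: 192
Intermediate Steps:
(-4*2*3)*(-8) = -8*3*(-8) = -24*(-8) = 192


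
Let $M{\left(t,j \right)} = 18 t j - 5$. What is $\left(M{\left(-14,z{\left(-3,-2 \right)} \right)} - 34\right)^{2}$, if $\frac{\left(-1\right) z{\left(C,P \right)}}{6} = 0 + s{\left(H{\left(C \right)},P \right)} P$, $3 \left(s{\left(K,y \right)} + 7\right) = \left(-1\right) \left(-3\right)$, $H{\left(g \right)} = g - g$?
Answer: $327791025$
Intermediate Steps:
$H{\left(g \right)} = 0$
$s{\left(K,y \right)} = -6$ ($s{\left(K,y \right)} = -7 + \frac{\left(-1\right) \left(-3\right)}{3} = -7 + \frac{1}{3} \cdot 3 = -7 + 1 = -6$)
$z{\left(C,P \right)} = 36 P$ ($z{\left(C,P \right)} = - 6 \left(0 - 6 P\right) = - 6 \left(- 6 P\right) = 36 P$)
$M{\left(t,j \right)} = -5 + 18 j t$ ($M{\left(t,j \right)} = 18 j t - 5 = -5 + 18 j t$)
$\left(M{\left(-14,z{\left(-3,-2 \right)} \right)} - 34\right)^{2} = \left(\left(-5 + 18 \cdot 36 \left(-2\right) \left(-14\right)\right) - 34\right)^{2} = \left(\left(-5 + 18 \left(-72\right) \left(-14\right)\right) - 34\right)^{2} = \left(\left(-5 + 18144\right) - 34\right)^{2} = \left(18139 - 34\right)^{2} = 18105^{2} = 327791025$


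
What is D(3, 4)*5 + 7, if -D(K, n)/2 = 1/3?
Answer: 11/3 ≈ 3.6667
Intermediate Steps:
D(K, n) = -⅔ (D(K, n) = -2/3 = -2*⅓ = -⅔)
D(3, 4)*5 + 7 = -⅔*5 + 7 = -10/3 + 7 = 11/3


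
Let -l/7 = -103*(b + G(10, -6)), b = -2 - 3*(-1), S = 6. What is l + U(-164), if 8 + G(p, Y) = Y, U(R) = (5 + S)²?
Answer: -9252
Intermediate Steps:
b = 1 (b = -2 + 3 = 1)
U(R) = 121 (U(R) = (5 + 6)² = 11² = 121)
G(p, Y) = -8 + Y
l = -9373 (l = -(-721)*(1 + (-8 - 6)) = -(-721)*(1 - 14) = -(-721)*(-13) = -7*1339 = -9373)
l + U(-164) = -9373 + 121 = -9252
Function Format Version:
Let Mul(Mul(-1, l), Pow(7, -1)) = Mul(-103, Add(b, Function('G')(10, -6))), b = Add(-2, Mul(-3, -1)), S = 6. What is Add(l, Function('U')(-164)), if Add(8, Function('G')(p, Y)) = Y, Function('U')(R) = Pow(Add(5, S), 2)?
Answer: -9252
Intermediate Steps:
b = 1 (b = Add(-2, 3) = 1)
Function('U')(R) = 121 (Function('U')(R) = Pow(Add(5, 6), 2) = Pow(11, 2) = 121)
Function('G')(p, Y) = Add(-8, Y)
l = -9373 (l = Mul(-7, Mul(-103, Add(1, Add(-8, -6)))) = Mul(-7, Mul(-103, Add(1, -14))) = Mul(-7, Mul(-103, -13)) = Mul(-7, 1339) = -9373)
Add(l, Function('U')(-164)) = Add(-9373, 121) = -9252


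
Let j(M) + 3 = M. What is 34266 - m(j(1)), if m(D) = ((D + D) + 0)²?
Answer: 34250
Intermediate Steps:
j(M) = -3 + M
m(D) = 4*D² (m(D) = (2*D + 0)² = (2*D)² = 4*D²)
34266 - m(j(1)) = 34266 - 4*(-3 + 1)² = 34266 - 4*(-2)² = 34266 - 4*4 = 34266 - 1*16 = 34266 - 16 = 34250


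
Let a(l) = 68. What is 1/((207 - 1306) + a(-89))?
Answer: -1/1031 ≈ -0.00096993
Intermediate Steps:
1/((207 - 1306) + a(-89)) = 1/((207 - 1306) + 68) = 1/(-1099 + 68) = 1/(-1031) = -1/1031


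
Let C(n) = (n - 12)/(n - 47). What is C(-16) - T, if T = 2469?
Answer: -22217/9 ≈ -2468.6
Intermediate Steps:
C(n) = (-12 + n)/(-47 + n)
C(-16) - T = (-12 - 16)/(-47 - 16) - 1*2469 = -28/(-63) - 2469 = -1/63*(-28) - 2469 = 4/9 - 2469 = -22217/9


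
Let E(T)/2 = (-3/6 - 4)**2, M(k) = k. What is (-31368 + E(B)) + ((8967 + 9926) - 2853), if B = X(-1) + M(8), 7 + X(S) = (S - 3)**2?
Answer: -30575/2 ≈ -15288.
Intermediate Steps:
X(S) = -7 + (-3 + S)**2 (X(S) = -7 + (S - 3)**2 = -7 + (-3 + S)**2)
B = 17 (B = (-7 + (-3 - 1)**2) + 8 = (-7 + (-4)**2) + 8 = (-7 + 16) + 8 = 9 + 8 = 17)
E(T) = 81/2 (E(T) = 2*(-3/6 - 4)**2 = 2*(-3*1/6 - 4)**2 = 2*(-1/2 - 4)**2 = 2*(-9/2)**2 = 2*(81/4) = 81/2)
(-31368 + E(B)) + ((8967 + 9926) - 2853) = (-31368 + 81/2) + ((8967 + 9926) - 2853) = -62655/2 + (18893 - 2853) = -62655/2 + 16040 = -30575/2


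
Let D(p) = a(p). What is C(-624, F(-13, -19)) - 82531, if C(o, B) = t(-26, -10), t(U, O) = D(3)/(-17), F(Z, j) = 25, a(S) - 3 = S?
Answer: -1403033/17 ≈ -82531.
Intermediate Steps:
a(S) = 3 + S
D(p) = 3 + p
t(U, O) = -6/17 (t(U, O) = (3 + 3)/(-17) = 6*(-1/17) = -6/17)
C(o, B) = -6/17
C(-624, F(-13, -19)) - 82531 = -6/17 - 82531 = -1403033/17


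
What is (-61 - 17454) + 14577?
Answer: -2938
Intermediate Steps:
(-61 - 17454) + 14577 = -17515 + 14577 = -2938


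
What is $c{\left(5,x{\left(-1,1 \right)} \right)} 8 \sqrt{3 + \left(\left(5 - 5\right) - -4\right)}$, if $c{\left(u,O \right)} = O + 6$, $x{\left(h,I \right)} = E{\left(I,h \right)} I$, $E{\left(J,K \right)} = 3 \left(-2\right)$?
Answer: $0$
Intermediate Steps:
$E{\left(J,K \right)} = -6$
$x{\left(h,I \right)} = - 6 I$
$c{\left(u,O \right)} = 6 + O$
$c{\left(5,x{\left(-1,1 \right)} \right)} 8 \sqrt{3 + \left(\left(5 - 5\right) - -4\right)} = \left(6 - 6\right) 8 \sqrt{3 + \left(\left(5 - 5\right) - -4\right)} = \left(6 - 6\right) 8 \sqrt{3 + \left(0 + 4\right)} = 0 \cdot 8 \sqrt{3 + 4} = 0 \sqrt{7} = 0$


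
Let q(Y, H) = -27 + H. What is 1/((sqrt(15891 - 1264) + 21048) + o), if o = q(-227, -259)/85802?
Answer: 38738749484605/815346149093729798 - 1840495801*sqrt(14627)/815346149093729798 ≈ 4.7239e-5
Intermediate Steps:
o = -143/42901 (o = (-27 - 259)/85802 = -286*1/85802 = -143/42901 ≈ -0.0033333)
1/((sqrt(15891 - 1264) + 21048) + o) = 1/((sqrt(15891 - 1264) + 21048) - 143/42901) = 1/((sqrt(14627) + 21048) - 143/42901) = 1/((21048 + sqrt(14627)) - 143/42901) = 1/(902980105/42901 + sqrt(14627))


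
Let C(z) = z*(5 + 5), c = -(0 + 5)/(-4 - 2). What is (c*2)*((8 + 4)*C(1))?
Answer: 200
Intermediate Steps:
c = ⅚ (c = -5/(-6) = -5*(-1)/6 = -1*(-⅚) = ⅚ ≈ 0.83333)
C(z) = 10*z (C(z) = z*10 = 10*z)
(c*2)*((8 + 4)*C(1)) = ((⅚)*2)*((8 + 4)*(10*1)) = 5*(12*10)/3 = (5/3)*120 = 200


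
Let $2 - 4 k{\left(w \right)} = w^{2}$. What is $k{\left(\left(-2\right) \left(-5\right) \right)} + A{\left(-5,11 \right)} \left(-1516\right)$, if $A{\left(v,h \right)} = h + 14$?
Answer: $- \frac{75849}{2} \approx -37925.0$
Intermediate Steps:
$A{\left(v,h \right)} = 14 + h$
$k{\left(w \right)} = \frac{1}{2} - \frac{w^{2}}{4}$
$k{\left(\left(-2\right) \left(-5\right) \right)} + A{\left(-5,11 \right)} \left(-1516\right) = \left(\frac{1}{2} - \frac{\left(\left(-2\right) \left(-5\right)\right)^{2}}{4}\right) + \left(14 + 11\right) \left(-1516\right) = \left(\frac{1}{2} - \frac{10^{2}}{4}\right) + 25 \left(-1516\right) = \left(\frac{1}{2} - 25\right) - 37900 = - \frac{49}{2} - 37900 = - \frac{75849}{2}$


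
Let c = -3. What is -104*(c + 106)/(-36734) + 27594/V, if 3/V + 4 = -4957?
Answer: -838109677670/18367 ≈ -4.5631e+7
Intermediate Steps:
V = -3/4961 (V = 3/(-4 - 4957) = 3/(-4961) = 3*(-1/4961) = -3/4961 ≈ -0.00060472)
-104*(c + 106)/(-36734) + 27594/V = -104*(-3 + 106)/(-36734) + 27594/(-3/4961) = -104*103*(-1/36734) + 27594*(-4961/3) = -10712*(-1/36734) - 45631278 = 5356/18367 - 45631278 = -838109677670/18367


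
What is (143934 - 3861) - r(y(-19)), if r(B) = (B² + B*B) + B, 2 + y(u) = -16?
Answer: 139443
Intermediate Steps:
y(u) = -18 (y(u) = -2 - 16 = -18)
r(B) = B + 2*B² (r(B) = (B² + B²) + B = 2*B² + B = B + 2*B²)
(143934 - 3861) - r(y(-19)) = (143934 - 3861) - (-18)*(1 + 2*(-18)) = 140073 - (-18)*(1 - 36) = 140073 - (-18)*(-35) = 140073 - 1*630 = 140073 - 630 = 139443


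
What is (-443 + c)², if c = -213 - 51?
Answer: 499849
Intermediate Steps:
c = -264
(-443 + c)² = (-443 - 264)² = (-707)² = 499849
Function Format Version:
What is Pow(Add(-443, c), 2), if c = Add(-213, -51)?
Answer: 499849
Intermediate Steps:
c = -264
Pow(Add(-443, c), 2) = Pow(Add(-443, -264), 2) = Pow(-707, 2) = 499849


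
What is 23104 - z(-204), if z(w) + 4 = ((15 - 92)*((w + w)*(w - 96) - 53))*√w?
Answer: 23108 + 18841438*I*√51 ≈ 23108.0 + 1.3455e+8*I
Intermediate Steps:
z(w) = -4 + √w*(4081 - 154*w*(-96 + w)) (z(w) = -4 + ((15 - 92)*((w + w)*(w - 96) - 53))*√w = -4 + (-77*((2*w)*(-96 + w) - 53))*√w = -4 + (-77*(2*w*(-96 + w) - 53))*√w = -4 + (-77*(-53 + 2*w*(-96 + w)))*√w = -4 + (4081 - 154*w*(-96 + w))*√w = -4 + √w*(4081 - 154*w*(-96 + w)))
23104 - z(-204) = 23104 - (-4 - 12817728*I*√51 + 4081*√(-204) + 14784*(-204)^(3/2)) = 23104 - (-4 - 12817728*I*√51 + 4081*(2*I*√51) + 14784*(-408*I*√51)) = 23104 - (-4 - 12817728*I*√51 + 8162*I*√51 - 6031872*I*√51) = 23104 - (-4 - 18841438*I*√51) = 23104 + (4 + 18841438*I*√51) = 23108 + 18841438*I*√51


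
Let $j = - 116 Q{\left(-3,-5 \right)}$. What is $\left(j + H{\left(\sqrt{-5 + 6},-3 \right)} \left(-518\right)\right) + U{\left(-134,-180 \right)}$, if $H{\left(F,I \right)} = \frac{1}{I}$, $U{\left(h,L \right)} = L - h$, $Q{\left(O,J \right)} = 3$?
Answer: $- \frac{664}{3} \approx -221.33$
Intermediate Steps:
$j = -348$ ($j = \left(-116\right) 3 = -348$)
$\left(j + H{\left(\sqrt{-5 + 6},-3 \right)} \left(-518\right)\right) + U{\left(-134,-180 \right)} = \left(-348 + \frac{1}{-3} \left(-518\right)\right) - 46 = \left(-348 - - \frac{518}{3}\right) + \left(-180 + 134\right) = \left(-348 + \frac{518}{3}\right) - 46 = - \frac{526}{3} - 46 = - \frac{664}{3}$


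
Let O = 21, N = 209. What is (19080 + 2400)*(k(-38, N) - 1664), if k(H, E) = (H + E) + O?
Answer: -31618560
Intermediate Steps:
k(H, E) = 21 + E + H (k(H, E) = (H + E) + 21 = (E + H) + 21 = 21 + E + H)
(19080 + 2400)*(k(-38, N) - 1664) = (19080 + 2400)*((21 + 209 - 38) - 1664) = 21480*(192 - 1664) = 21480*(-1472) = -31618560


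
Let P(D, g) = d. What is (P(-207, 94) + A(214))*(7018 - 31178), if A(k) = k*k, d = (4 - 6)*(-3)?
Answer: -1106576320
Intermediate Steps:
d = 6 (d = -2*(-3) = 6)
A(k) = k²
P(D, g) = 6
(P(-207, 94) + A(214))*(7018 - 31178) = (6 + 214²)*(7018 - 31178) = (6 + 45796)*(-24160) = 45802*(-24160) = -1106576320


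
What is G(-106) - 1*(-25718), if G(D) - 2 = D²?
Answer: 36956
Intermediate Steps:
G(D) = 2 + D²
G(-106) - 1*(-25718) = (2 + (-106)²) - 1*(-25718) = (2 + 11236) + 25718 = 11238 + 25718 = 36956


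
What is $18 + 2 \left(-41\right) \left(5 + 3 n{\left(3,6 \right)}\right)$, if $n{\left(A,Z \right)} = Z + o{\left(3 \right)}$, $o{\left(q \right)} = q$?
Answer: $-2606$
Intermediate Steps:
$n{\left(A,Z \right)} = 3 + Z$ ($n{\left(A,Z \right)} = Z + 3 = 3 + Z$)
$18 + 2 \left(-41\right) \left(5 + 3 n{\left(3,6 \right)}\right) = 18 + 2 \left(-41\right) \left(5 + 3 \left(3 + 6\right)\right) = 18 - 82 \left(5 + 3 \cdot 9\right) = 18 - 82 \left(5 + 27\right) = 18 - 2624 = -2606$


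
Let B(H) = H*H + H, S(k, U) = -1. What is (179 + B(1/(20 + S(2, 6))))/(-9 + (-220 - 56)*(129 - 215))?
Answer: 64639/8565447 ≈ 0.0075465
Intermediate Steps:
B(H) = H + H² (B(H) = H² + H = H + H²)
(179 + B(1/(20 + S(2, 6))))/(-9 + (-220 - 56)*(129 - 215)) = (179 + (1 + 1/(20 - 1))/(20 - 1))/(-9 + (-220 - 56)*(129 - 215)) = (179 + (1 + 1/19)/19)/(-9 - 276*(-86)) = (179 + (1 + 1/19)/19)/(-9 + 23736) = (179 + (1/19)*(20/19))/23727 = (179 + 20/361)*(1/23727) = (64639/361)*(1/23727) = 64639/8565447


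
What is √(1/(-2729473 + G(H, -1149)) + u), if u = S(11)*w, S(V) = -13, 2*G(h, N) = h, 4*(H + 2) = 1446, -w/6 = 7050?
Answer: 2*√16384912001221522102/10917173 ≈ 741.55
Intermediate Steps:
w = -42300 (w = -6*7050 = -42300)
H = 719/2 (H = -2 + (¼)*1446 = -2 + 723/2 = 719/2 ≈ 359.50)
G(h, N) = h/2
u = 549900 (u = -13*(-42300) = 549900)
√(1/(-2729473 + G(H, -1149)) + u) = √(1/(-2729473 + (½)*(719/2)) + 549900) = √(1/(-2729473 + 719/4) + 549900) = √(1/(-10917173/4) + 549900) = √(-4/10917173 + 549900) = √(6003353432696/10917173) = 2*√16384912001221522102/10917173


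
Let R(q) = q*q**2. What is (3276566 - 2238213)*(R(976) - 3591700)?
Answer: 961642051322028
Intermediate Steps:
R(q) = q**3
(3276566 - 2238213)*(R(976) - 3591700) = (3276566 - 2238213)*(976**3 - 3591700) = 1038353*(929714176 - 3591700) = 1038353*926122476 = 961642051322028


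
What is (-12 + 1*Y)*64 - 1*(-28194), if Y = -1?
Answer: 27362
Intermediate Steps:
(-12 + 1*Y)*64 - 1*(-28194) = (-12 + 1*(-1))*64 - 1*(-28194) = (-12 - 1)*64 + 28194 = -13*64 + 28194 = -832 + 28194 = 27362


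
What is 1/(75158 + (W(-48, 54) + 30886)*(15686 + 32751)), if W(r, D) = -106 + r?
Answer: 1/1488641042 ≈ 6.7175e-10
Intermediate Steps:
1/(75158 + (W(-48, 54) + 30886)*(15686 + 32751)) = 1/(75158 + ((-106 - 48) + 30886)*(15686 + 32751)) = 1/(75158 + (-154 + 30886)*48437) = 1/(75158 + 30732*48437) = 1/(75158 + 1488565884) = 1/1488641042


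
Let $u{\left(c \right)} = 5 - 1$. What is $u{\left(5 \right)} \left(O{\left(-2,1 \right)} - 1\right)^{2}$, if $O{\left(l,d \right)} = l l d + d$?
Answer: $64$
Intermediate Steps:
$u{\left(c \right)} = 4$ ($u{\left(c \right)} = 5 - 1 = 4$)
$O{\left(l,d \right)} = d + d l^{2}$ ($O{\left(l,d \right)} = l^{2} d + d = d l^{2} + d = d + d l^{2}$)
$u{\left(5 \right)} \left(O{\left(-2,1 \right)} - 1\right)^{2} = 4 \left(1 \left(1 + \left(-2\right)^{2}\right) - 1\right)^{2} = 4 \left(1 \left(1 + 4\right) - 1\right)^{2} = 4 \left(1 \cdot 5 - 1\right)^{2} = 4 \left(5 - 1\right)^{2} = 4 \cdot 4^{2} = 4 \cdot 16 = 64$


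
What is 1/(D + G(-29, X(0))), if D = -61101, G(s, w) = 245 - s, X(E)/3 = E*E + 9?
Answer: -1/60827 ≈ -1.6440e-5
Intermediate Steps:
X(E) = 27 + 3*E² (X(E) = 3*(E*E + 9) = 3*(E² + 9) = 3*(9 + E²) = 27 + 3*E²)
1/(D + G(-29, X(0))) = 1/(-61101 + (245 - 1*(-29))) = 1/(-61101 + (245 + 29)) = 1/(-61101 + 274) = 1/(-60827) = -1/60827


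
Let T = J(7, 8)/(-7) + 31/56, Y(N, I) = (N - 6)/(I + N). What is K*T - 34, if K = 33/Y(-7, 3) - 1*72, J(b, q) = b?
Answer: -1163/182 ≈ -6.3901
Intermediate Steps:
Y(N, I) = (-6 + N)/(I + N)
T = -25/56 (T = 7/(-7) + 31/56 = 7*(-⅐) + 31*(1/56) = -1 + 31/56 = -25/56 ≈ -0.44643)
K = -804/13 (K = 33/(((-6 - 7)/(3 - 7))) - 1*72 = 33/((-13/(-4))) - 72 = 33/((-¼*(-13))) - 72 = 33/(13/4) - 72 = 33*(4/13) - 72 = 132/13 - 72 = -804/13 ≈ -61.846)
K*T - 34 = -804/13*(-25/56) - 34 = 5025/182 - 34 = -1163/182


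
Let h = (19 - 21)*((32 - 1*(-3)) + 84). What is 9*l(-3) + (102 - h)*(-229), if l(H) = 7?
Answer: -77797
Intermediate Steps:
h = -238 (h = -2*((32 + 3) + 84) = -2*(35 + 84) = -2*119 = -238)
9*l(-3) + (102 - h)*(-229) = 9*7 + (102 - 1*(-238))*(-229) = 63 + (102 + 238)*(-229) = 63 + 340*(-229) = 63 - 77860 = -77797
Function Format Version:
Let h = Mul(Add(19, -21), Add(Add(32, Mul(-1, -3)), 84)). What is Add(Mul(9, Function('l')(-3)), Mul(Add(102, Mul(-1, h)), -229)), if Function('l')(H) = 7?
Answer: -77797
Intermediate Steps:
h = -238 (h = Mul(-2, Add(Add(32, 3), 84)) = Mul(-2, Add(35, 84)) = Mul(-2, 119) = -238)
Add(Mul(9, Function('l')(-3)), Mul(Add(102, Mul(-1, h)), -229)) = Add(Mul(9, 7), Mul(Add(102, Mul(-1, -238)), -229)) = Add(63, Mul(Add(102, 238), -229)) = Add(63, Mul(340, -229)) = Add(63, -77860) = -77797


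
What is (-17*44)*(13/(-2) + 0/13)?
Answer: 4862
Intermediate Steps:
(-17*44)*(13/(-2) + 0/13) = -748*(13*(-½) + 0*(1/13)) = -748*(-13/2 + 0) = -748*(-13/2) = 4862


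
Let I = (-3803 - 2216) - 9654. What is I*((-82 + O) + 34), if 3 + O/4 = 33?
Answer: -1128456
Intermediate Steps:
O = 120 (O = -12 + 4*33 = -12 + 132 = 120)
I = -15673 (I = -6019 - 9654 = -15673)
I*((-82 + O) + 34) = -15673*((-82 + 120) + 34) = -15673*(38 + 34) = -15673*72 = -1128456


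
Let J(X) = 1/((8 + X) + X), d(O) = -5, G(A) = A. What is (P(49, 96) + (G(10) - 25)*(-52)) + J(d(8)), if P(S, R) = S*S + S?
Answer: 6459/2 ≈ 3229.5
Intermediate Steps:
J(X) = 1/(8 + 2*X)
P(S, R) = S + S**2 (P(S, R) = S**2 + S = S + S**2)
(P(49, 96) + (G(10) - 25)*(-52)) + J(d(8)) = (49*(1 + 49) + (10 - 25)*(-52)) + 1/(2*(4 - 5)) = (49*50 - 15*(-52)) + (1/2)/(-1) = (2450 + 780) + (1/2)*(-1) = 3230 - 1/2 = 6459/2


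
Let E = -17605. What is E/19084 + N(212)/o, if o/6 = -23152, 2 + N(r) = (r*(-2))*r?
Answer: -91260625/331374576 ≈ -0.27540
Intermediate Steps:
N(r) = -2 - 2*r**2 (N(r) = -2 + (r*(-2))*r = -2 + (-2*r)*r = -2 - 2*r**2)
o = -138912 (o = 6*(-23152) = -138912)
E/19084 + N(212)/o = -17605/19084 + (-2 - 2*212**2)/(-138912) = -17605*1/19084 + (-2 - 2*44944)*(-1/138912) = -17605/19084 + (-2 - 89888)*(-1/138912) = -17605/19084 - 89890*(-1/138912) = -17605/19084 + 44945/69456 = -91260625/331374576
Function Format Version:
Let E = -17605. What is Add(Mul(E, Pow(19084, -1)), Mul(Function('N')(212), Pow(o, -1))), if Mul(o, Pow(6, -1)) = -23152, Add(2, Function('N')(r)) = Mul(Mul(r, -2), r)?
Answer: Rational(-91260625, 331374576) ≈ -0.27540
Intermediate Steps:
Function('N')(r) = Add(-2, Mul(-2, Pow(r, 2))) (Function('N')(r) = Add(-2, Mul(Mul(r, -2), r)) = Add(-2, Mul(Mul(-2, r), r)) = Add(-2, Mul(-2, Pow(r, 2))))
o = -138912 (o = Mul(6, -23152) = -138912)
Add(Mul(E, Pow(19084, -1)), Mul(Function('N')(212), Pow(o, -1))) = Add(Mul(-17605, Pow(19084, -1)), Mul(Add(-2, Mul(-2, Pow(212, 2))), Pow(-138912, -1))) = Add(Mul(-17605, Rational(1, 19084)), Mul(Add(-2, Mul(-2, 44944)), Rational(-1, 138912))) = Add(Rational(-17605, 19084), Mul(Add(-2, -89888), Rational(-1, 138912))) = Add(Rational(-17605, 19084), Mul(-89890, Rational(-1, 138912))) = Add(Rational(-17605, 19084), Rational(44945, 69456)) = Rational(-91260625, 331374576)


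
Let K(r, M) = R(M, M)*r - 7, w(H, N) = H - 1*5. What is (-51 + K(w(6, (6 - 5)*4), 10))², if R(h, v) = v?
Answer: 2304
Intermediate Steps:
w(H, N) = -5 + H (w(H, N) = H - 5 = -5 + H)
K(r, M) = -7 + M*r (K(r, M) = M*r - 7 = -7 + M*r)
(-51 + K(w(6, (6 - 5)*4), 10))² = (-51 + (-7 + 10*(-5 + 6)))² = (-51 + (-7 + 10*1))² = (-51 + (-7 + 10))² = (-51 + 3)² = (-48)² = 2304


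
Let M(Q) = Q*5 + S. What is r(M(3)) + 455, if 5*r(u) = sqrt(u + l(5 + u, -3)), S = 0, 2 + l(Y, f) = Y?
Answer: 455 + sqrt(33)/5 ≈ 456.15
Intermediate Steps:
l(Y, f) = -2 + Y
M(Q) = 5*Q (M(Q) = Q*5 + 0 = 5*Q + 0 = 5*Q)
r(u) = sqrt(3 + 2*u)/5 (r(u) = sqrt(u + (-2 + (5 + u)))/5 = sqrt(u + (3 + u))/5 = sqrt(3 + 2*u)/5)
r(M(3)) + 455 = sqrt(3 + 2*(5*3))/5 + 455 = sqrt(3 + 2*15)/5 + 455 = sqrt(3 + 30)/5 + 455 = sqrt(33)/5 + 455 = 455 + sqrt(33)/5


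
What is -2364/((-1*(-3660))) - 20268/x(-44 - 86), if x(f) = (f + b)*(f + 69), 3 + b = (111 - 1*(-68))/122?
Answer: -1724971/543815 ≈ -3.1720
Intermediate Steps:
b = -187/122 (b = -3 + (111 - 1*(-68))/122 = -3 + (111 + 68)*(1/122) = -3 + 179*(1/122) = -3 + 179/122 = -187/122 ≈ -1.5328)
x(f) = (69 + f)*(-187/122 + f) (x(f) = (f - 187/122)*(f + 69) = (-187/122 + f)*(69 + f) = (69 + f)*(-187/122 + f))
-2364/((-1*(-3660))) - 20268/x(-44 - 86) = -2364/((-1*(-3660))) - 20268/(-12903/122 + (-44 - 86)**2 + 8231*(-44 - 86)/122) = -2364/3660 - 20268/(-12903/122 + (-130)**2 + (8231/122)*(-130)) = -2364*1/3660 - 20268/(-12903/122 + 16900 - 535015/61) = -197/305 - 20268/16047/2 = -197/305 - 20268*2/16047 = -197/305 - 4504/1783 = -1724971/543815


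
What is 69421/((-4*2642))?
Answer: -69421/10568 ≈ -6.5690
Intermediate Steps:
69421/((-4*2642)) = 69421/(-10568) = 69421*(-1/10568) = -69421/10568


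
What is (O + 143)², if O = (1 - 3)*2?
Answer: 19321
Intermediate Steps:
O = -4 (O = -2*2 = -4)
(O + 143)² = (-4 + 143)² = 139² = 19321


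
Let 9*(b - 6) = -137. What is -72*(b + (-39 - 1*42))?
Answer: 6496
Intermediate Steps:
b = -83/9 (b = 6 + (⅑)*(-137) = 6 - 137/9 = -83/9 ≈ -9.2222)
-72*(b + (-39 - 1*42)) = -72*(-83/9 + (-39 - 1*42)) = -72*(-83/9 + (-39 - 42)) = -72*(-83/9 - 81) = -72*(-812/9) = 6496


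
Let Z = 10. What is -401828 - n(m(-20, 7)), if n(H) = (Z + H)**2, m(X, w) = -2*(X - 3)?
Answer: -404964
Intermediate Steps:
m(X, w) = 6 - 2*X (m(X, w) = -2*(-3 + X) = 6 - 2*X)
n(H) = (10 + H)**2
-401828 - n(m(-20, 7)) = -401828 - (10 + (6 - 2*(-20)))**2 = -401828 - (10 + (6 + 40))**2 = -401828 - (10 + 46)**2 = -401828 - 1*56**2 = -401828 - 1*3136 = -401828 - 3136 = -404964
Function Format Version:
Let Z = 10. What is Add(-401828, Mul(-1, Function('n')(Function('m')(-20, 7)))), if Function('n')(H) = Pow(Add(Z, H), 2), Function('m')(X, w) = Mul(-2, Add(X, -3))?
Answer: -404964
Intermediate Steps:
Function('m')(X, w) = Add(6, Mul(-2, X)) (Function('m')(X, w) = Mul(-2, Add(-3, X)) = Add(6, Mul(-2, X)))
Function('n')(H) = Pow(Add(10, H), 2)
Add(-401828, Mul(-1, Function('n')(Function('m')(-20, 7)))) = Add(-401828, Mul(-1, Pow(Add(10, Add(6, Mul(-2, -20))), 2))) = Add(-401828, Mul(-1, Pow(Add(10, Add(6, 40)), 2))) = Add(-401828, Mul(-1, Pow(Add(10, 46), 2))) = Add(-401828, Mul(-1, Pow(56, 2))) = Add(-401828, Mul(-1, 3136)) = Add(-401828, -3136) = -404964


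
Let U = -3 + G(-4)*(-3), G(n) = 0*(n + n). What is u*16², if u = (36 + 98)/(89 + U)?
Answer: 17152/43 ≈ 398.88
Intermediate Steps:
G(n) = 0 (G(n) = 0*(2*n) = 0)
U = -3 (U = -3 + 0*(-3) = -3 + 0 = -3)
u = 67/43 (u = (36 + 98)/(89 - 3) = 134/86 = 134*(1/86) = 67/43 ≈ 1.5581)
u*16² = (67/43)*16² = (67/43)*256 = 17152/43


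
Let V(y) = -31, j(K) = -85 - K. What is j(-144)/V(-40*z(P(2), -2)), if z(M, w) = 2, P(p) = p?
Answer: -59/31 ≈ -1.9032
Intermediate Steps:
j(-144)/V(-40*z(P(2), -2)) = (-85 - 1*(-144))/(-31) = (-85 + 144)*(-1/31) = 59*(-1/31) = -59/31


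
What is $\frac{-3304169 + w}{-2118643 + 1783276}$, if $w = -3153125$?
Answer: $\frac{6457294}{335367} \approx 19.254$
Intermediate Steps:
$\frac{-3304169 + w}{-2118643 + 1783276} = \frac{-3304169 - 3153125}{-2118643 + 1783276} = - \frac{6457294}{-335367} = \left(-6457294\right) \left(- \frac{1}{335367}\right) = \frac{6457294}{335367}$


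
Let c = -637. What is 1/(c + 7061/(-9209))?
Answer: -9209/5873194 ≈ -0.0015680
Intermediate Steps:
1/(c + 7061/(-9209)) = 1/(-637 + 7061/(-9209)) = 1/(-637 + 7061*(-1/9209)) = 1/(-637 - 7061/9209) = 1/(-5873194/9209) = -9209/5873194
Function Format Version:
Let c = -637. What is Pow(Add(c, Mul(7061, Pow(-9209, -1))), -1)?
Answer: Rational(-9209, 5873194) ≈ -0.0015680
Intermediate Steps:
Pow(Add(c, Mul(7061, Pow(-9209, -1))), -1) = Pow(Add(-637, Mul(7061, Pow(-9209, -1))), -1) = Pow(Add(-637, Mul(7061, Rational(-1, 9209))), -1) = Pow(Add(-637, Rational(-7061, 9209)), -1) = Pow(Rational(-5873194, 9209), -1) = Rational(-9209, 5873194)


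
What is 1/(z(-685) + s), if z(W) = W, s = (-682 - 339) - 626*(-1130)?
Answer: 1/705674 ≈ 1.4171e-6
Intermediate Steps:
s = 706359 (s = -1021 + 707380 = 706359)
1/(z(-685) + s) = 1/(-685 + 706359) = 1/705674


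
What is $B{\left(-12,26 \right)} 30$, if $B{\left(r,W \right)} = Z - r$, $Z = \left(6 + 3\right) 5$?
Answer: $1710$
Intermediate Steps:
$Z = 45$ ($Z = 9 \cdot 5 = 45$)
$B{\left(r,W \right)} = 45 - r$
$B{\left(-12,26 \right)} 30 = \left(45 - -12\right) 30 = \left(45 + 12\right) 30 = 57 \cdot 30 = 1710$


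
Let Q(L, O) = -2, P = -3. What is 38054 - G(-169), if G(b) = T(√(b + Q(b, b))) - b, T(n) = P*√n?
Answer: 37885 + 3*(-19)^(¼)*√3 ≈ 37893.0 + 7.6711*I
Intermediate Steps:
T(n) = -3*√n
G(b) = -b - 3*(-2 + b)^(¼) (G(b) = -3*(b - 2)^(¼) - b = -3*(-2 + b)^(¼) - b = -b - 3*(-2 + b)^(¼))
38054 - G(-169) = 38054 - (-1*(-169) - 3*(-2 - 169)^(¼)) = 38054 - (169 - 3*(-19)^(¼)*√3) = 38054 + (-169 + 3*(-19)^(¼)*√3) = 37885 + 3*(-19)^(¼)*√3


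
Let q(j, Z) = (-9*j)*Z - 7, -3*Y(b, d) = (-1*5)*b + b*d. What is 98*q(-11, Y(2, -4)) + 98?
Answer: 57624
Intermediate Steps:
Y(b, d) = 5*b/3 - b*d/3 (Y(b, d) = -((-1*5)*b + b*d)/3 = -(-5*b + b*d)/3 = 5*b/3 - b*d/3)
q(j, Z) = -7 - 9*Z*j (q(j, Z) = -9*Z*j - 7 = -7 - 9*Z*j)
98*q(-11, Y(2, -4)) + 98 = 98*(-7 - 9*(1/3)*2*(5 - 1*(-4))*(-11)) + 98 = 98*(-7 - 9*(1/3)*2*(5 + 4)*(-11)) + 98 = 98*(-7 - 9*(1/3)*2*9*(-11)) + 98 = 98*(-7 - 9*6*(-11)) + 98 = 98*(-7 + 594) + 98 = 98*587 + 98 = 57526 + 98 = 57624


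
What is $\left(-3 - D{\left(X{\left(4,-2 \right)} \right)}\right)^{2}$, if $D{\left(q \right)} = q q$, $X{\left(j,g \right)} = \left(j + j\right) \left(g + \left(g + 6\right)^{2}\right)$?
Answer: $157427209$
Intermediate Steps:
$X{\left(j,g \right)} = 2 j \left(g + \left(6 + g\right)^{2}\right)$
$D{\left(q \right)} = q^{2}$
$\left(-3 - D{\left(X{\left(4,-2 \right)} \right)}\right)^{2} = \left(-3 + \left(0 - \left(2 \cdot 4 \left(-2 + \left(6 - 2\right)^{2}\right)\right)^{2}\right)\right)^{2} = \left(-3 + \left(0 - \left(2 \cdot 4 \left(-2 + 4^{2}\right)\right)^{2}\right)\right)^{2} = \left(-3 + \left(0 - \left(2 \cdot 4 \left(-2 + 16\right)\right)^{2}\right)\right)^{2} = \left(-3 + \left(0 - \left(2 \cdot 4 \cdot 14\right)^{2}\right)\right)^{2} = \left(-3 + \left(0 - 112^{2}\right)\right)^{2} = \left(-3 + \left(0 - 12544\right)\right)^{2} = \left(-3 - 12544\right)^{2} = \left(-12547\right)^{2} = 157427209$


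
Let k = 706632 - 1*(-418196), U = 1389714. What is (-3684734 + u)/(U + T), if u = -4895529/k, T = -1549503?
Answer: 4144696871281/179735141292 ≈ 23.060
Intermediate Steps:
k = 1124828 (k = 706632 + 418196 = 1124828)
u = -4895529/1124828 ≈ -4.3522
(-3684734 + u)/(U + T) = (-3684734 - 4895529/1124828)/(1389714 - 1549503) = -4144696871281/1124828/(-159789) = -4144696871281/1124828*(-1/159789) = 4144696871281/179735141292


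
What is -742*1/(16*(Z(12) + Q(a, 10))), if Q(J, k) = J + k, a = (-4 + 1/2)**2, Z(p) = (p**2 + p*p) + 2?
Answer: -371/2498 ≈ -0.14852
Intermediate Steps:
Z(p) = 2 + 2*p**2 (Z(p) = (p**2 + p**2) + 2 = 2*p**2 + 2 = 2 + 2*p**2)
a = 49/4 (a = (-4 + 1*(1/2))**2 = (-4 + 1/2)**2 = (-7/2)**2 = 49/4 ≈ 12.250)
-742*1/(16*(Z(12) + Q(a, 10))) = -742*1/(16*((2 + 2*12**2) + (49/4 + 10))) = -742*1/(16*((2 + 2*144) + 89/4)) = -742*1/(16*((2 + 288) + 89/4)) = -742*1/(16*(290 + 89/4)) = -742/((1249/4)*16) = -742/4996 = -742*1/4996 = -371/2498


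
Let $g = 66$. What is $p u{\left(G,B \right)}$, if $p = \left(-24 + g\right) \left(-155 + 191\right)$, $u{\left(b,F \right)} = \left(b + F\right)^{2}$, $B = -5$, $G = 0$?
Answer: $37800$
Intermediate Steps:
$u{\left(b,F \right)} = \left(F + b\right)^{2}$
$p = 1512$ ($p = \left(-24 + 66\right) \left(-155 + 191\right) = 42 \cdot 36 = 1512$)
$p u{\left(G,B \right)} = 1512 \left(-5 + 0\right)^{2} = 1512 \left(-5\right)^{2} = 1512 \cdot 25 = 37800$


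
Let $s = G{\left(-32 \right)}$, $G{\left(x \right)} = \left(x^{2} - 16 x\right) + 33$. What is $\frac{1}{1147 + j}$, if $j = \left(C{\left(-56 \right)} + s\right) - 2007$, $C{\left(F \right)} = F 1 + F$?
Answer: $\frac{1}{597} \approx 0.001675$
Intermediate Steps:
$G{\left(x \right)} = 33 + x^{2} - 16 x$
$C{\left(F \right)} = 2 F$ ($C{\left(F \right)} = F + F = 2 F$)
$s = 1569$ ($s = 33 + \left(-32\right)^{2} - -512 = 33 + 1024 + 512 = 1569$)
$j = -550$ ($j = \left(2 \left(-56\right) + 1569\right) - 2007 = \left(-112 + 1569\right) - 2007 = 1457 - 2007 = -550$)
$\frac{1}{1147 + j} = \frac{1}{1147 - 550} = \frac{1}{597}$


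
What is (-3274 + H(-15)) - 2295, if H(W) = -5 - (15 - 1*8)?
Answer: -5581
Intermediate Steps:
H(W) = -12 (H(W) = -5 - (15 - 8) = -5 - 1*7 = -5 - 7 = -12)
(-3274 + H(-15)) - 2295 = (-3274 - 12) - 2295 = -3286 - 2295 = -5581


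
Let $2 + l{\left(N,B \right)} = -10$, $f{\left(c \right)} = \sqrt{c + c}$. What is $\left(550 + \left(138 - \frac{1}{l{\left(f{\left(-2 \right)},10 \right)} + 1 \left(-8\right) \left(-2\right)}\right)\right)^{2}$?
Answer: $\frac{7568001}{16} \approx 4.73 \cdot 10^{5}$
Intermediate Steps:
$f{\left(c \right)} = \sqrt{2} \sqrt{c}$ ($f{\left(c \right)} = \sqrt{2 c} = \sqrt{2} \sqrt{c}$)
$l{\left(N,B \right)} = -12$ ($l{\left(N,B \right)} = -2 - 10 = -12$)
$\left(550 + \left(138 - \frac{1}{l{\left(f{\left(-2 \right)},10 \right)} + 1 \left(-8\right) \left(-2\right)}\right)\right)^{2} = \left(550 + \left(138 - \frac{1}{-12 + 1 \left(-8\right) \left(-2\right)}\right)\right)^{2} = \left(550 + \left(138 - \frac{1}{-12 - -16}\right)\right)^{2} = \left(550 + \left(138 - \frac{1}{-12 + 16}\right)\right)^{2} = \left(550 + \left(138 - \frac{1}{4}\right)\right)^{2} = \left(550 + \frac{551}{4}\right)^{2} = \left(\frac{2751}{4}\right)^{2} = \frac{7568001}{16}$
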